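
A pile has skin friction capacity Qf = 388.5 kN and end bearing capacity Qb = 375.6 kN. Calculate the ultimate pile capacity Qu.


Using Qu = Qf + Qb
Qu = 388.5 + 375.6
Qu = 764.1 kN


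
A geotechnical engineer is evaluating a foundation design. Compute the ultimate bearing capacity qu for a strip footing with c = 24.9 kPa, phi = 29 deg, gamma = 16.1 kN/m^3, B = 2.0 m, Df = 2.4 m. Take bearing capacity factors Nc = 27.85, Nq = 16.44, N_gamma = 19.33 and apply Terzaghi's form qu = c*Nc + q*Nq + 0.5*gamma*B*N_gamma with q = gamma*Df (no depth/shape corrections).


Compute qu = c*Nc + gamma*Df*Nq + 0.5*gamma*B*N_gamma
Term 1: 24.9 * 27.85 = 693.465
Term 2: 16.1 * 2.4 * 16.44 = 635.2416
Term 3: 0.5 * 16.1 * 2.0 * 19.33 = 311.213
qu = 693.465 + 635.2416 + 311.213
qu = 1639.92 kPa


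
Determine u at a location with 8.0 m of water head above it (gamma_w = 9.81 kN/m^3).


Using u = gamma_w * h_w
u = 9.81 * 8.0
u = 78.48 kPa


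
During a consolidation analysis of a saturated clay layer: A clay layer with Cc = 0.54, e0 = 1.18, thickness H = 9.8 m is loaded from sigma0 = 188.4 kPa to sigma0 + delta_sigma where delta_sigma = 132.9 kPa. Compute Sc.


Result: 0.5628 m

Derivation:
Using Sc = Cc * H / (1 + e0) * log10((sigma0 + delta_sigma) / sigma0)
Stress ratio = (188.4 + 132.9) / 188.4 = 1.70541
log10(1.70541) = 0.23183
Cc * H / (1 + e0) = 0.54 * 9.8 / (1 + 1.18) = 2.42752
Sc = 2.42752 * 0.23183
Sc = 0.5628 m


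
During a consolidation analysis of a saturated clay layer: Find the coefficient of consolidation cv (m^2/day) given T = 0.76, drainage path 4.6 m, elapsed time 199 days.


Using cv = T * H_dr^2 / t
H_dr^2 = 4.6^2 = 21.16
cv = 0.76 * 21.16 / 199
cv = 0.08081 m^2/day


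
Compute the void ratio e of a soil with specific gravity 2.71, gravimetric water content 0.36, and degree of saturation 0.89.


Using the relation e = Gs * w / S
e = 2.71 * 0.36 / 0.89
e = 1.0962


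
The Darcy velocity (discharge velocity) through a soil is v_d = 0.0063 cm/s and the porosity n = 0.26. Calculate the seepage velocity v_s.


Result: 0.02423 cm/s

Derivation:
Using v_s = v_d / n
v_s = 0.0063 / 0.26
v_s = 0.02423 cm/s


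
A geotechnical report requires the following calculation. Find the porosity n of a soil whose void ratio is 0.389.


Using the relation n = e / (1 + e)
n = 0.389 / (1 + 0.389)
n = 0.389 / 1.389
n = 0.2801


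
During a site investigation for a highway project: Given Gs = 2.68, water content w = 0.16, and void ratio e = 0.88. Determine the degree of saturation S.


Result: 0.4873

Derivation:
Using S = Gs * w / e
S = 2.68 * 0.16 / 0.88
S = 0.4873


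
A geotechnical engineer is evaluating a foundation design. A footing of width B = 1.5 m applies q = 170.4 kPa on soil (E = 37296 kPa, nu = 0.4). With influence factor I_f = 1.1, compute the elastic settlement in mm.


Using Se = q * B * (1 - nu^2) * I_f / E
1 - nu^2 = 1 - 0.4^2 = 0.84
Se = 170.4 * 1.5 * 0.84 * 1.1 / 37296
Se = 0.006332 m
Convert to mm: Se = 0.006332 * 1000 = 6.332 mm


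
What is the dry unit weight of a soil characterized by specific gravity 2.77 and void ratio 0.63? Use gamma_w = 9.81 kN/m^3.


Result: 16.671 kN/m^3

Derivation:
Using gamma_d = Gs * gamma_w / (1 + e)
gamma_d = 2.77 * 9.81 / (1 + 0.63)
gamma_d = 2.77 * 9.81 / 1.63
gamma_d = 16.671 kN/m^3


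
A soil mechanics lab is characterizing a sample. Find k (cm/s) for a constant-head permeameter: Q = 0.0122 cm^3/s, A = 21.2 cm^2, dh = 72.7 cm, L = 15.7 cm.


Compute hydraulic gradient:
i = dh / L = 72.7 / 15.7 = 4.63057
Then apply Darcy's law:
k = Q / (A * i)
k = 0.0122 / (21.2 * 4.63057)
k = 0.0122 / 98.1682
k = 0.000124 cm/s


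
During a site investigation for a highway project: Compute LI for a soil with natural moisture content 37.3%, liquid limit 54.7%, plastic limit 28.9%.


Result: 0.326

Derivation:
First compute the plasticity index:
PI = LL - PL = 54.7 - 28.9 = 25.8
Then compute the liquidity index:
LI = (w - PL) / PI
LI = (37.3 - 28.9) / 25.8
LI = 0.326


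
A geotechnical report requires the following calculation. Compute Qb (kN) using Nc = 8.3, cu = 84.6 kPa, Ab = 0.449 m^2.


Result: 315.28 kN

Derivation:
Using Qb = Nc * cu * Ab
Qb = 8.3 * 84.6 * 0.449
Qb = 315.28 kN


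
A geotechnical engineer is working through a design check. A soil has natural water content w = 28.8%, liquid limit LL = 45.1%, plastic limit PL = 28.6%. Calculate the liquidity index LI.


First compute the plasticity index:
PI = LL - PL = 45.1 - 28.6 = 16.5
Then compute the liquidity index:
LI = (w - PL) / PI
LI = (28.8 - 28.6) / 16.5
LI = 0.012


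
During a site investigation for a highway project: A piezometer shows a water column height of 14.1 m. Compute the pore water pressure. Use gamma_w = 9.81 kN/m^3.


Using u = gamma_w * h_w
u = 9.81 * 14.1
u = 138.32 kPa


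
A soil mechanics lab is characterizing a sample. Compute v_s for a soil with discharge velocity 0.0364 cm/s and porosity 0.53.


Using v_s = v_d / n
v_s = 0.0364 / 0.53
v_s = 0.06868 cm/s


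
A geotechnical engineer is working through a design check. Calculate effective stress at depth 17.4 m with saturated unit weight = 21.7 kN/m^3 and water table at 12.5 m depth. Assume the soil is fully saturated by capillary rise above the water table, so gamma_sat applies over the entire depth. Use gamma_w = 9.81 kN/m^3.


Total stress = gamma_sat * depth
sigma = 21.7 * 17.4 = 377.58 kPa
Pore water pressure u = gamma_w * (depth - d_wt)
u = 9.81 * (17.4 - 12.5) = 48.069 kPa
Effective stress = sigma - u
sigma' = 377.58 - 48.069 = 329.51 kPa


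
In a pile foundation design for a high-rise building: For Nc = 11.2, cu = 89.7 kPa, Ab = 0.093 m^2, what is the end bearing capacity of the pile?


Result: 93.43 kN

Derivation:
Using Qb = Nc * cu * Ab
Qb = 11.2 * 89.7 * 0.093
Qb = 93.43 kN


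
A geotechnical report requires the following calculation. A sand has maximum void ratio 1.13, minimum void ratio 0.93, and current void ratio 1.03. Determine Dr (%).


Using Dr = (e_max - e) / (e_max - e_min) * 100
e_max - e = 1.13 - 1.03 = 0.1
e_max - e_min = 1.13 - 0.93 = 0.2
Dr = 0.1 / 0.2 * 100
Dr = 50.0 %


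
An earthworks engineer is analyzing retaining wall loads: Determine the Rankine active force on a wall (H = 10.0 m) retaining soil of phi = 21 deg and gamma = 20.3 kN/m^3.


Compute active earth pressure coefficient:
Ka = tan^2(45 - phi/2) = tan^2(34.5) = 0.472355
Compute active force:
Pa = 0.5 * Ka * gamma * H^2
Pa = 0.5 * 0.472355 * 20.3 * 10.0^2
Pa = 479.44 kN/m


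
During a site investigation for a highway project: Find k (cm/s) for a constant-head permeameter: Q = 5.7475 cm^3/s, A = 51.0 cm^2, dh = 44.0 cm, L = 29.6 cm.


Compute hydraulic gradient:
i = dh / L = 44.0 / 29.6 = 1.48649
Then apply Darcy's law:
k = Q / (A * i)
k = 5.7475 / (51.0 * 1.48649)
k = 5.7475 / 75.8108
k = 0.075814 cm/s


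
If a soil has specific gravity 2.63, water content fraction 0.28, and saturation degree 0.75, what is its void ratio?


Using the relation e = Gs * w / S
e = 2.63 * 0.28 / 0.75
e = 0.9819


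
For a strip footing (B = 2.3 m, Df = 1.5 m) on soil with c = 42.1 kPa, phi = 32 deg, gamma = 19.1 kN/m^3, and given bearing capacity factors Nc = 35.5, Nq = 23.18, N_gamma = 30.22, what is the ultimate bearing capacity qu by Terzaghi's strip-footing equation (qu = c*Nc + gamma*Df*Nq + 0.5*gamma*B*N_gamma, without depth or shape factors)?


Result: 2822.44 kPa

Derivation:
Compute qu = c*Nc + gamma*Df*Nq + 0.5*gamma*B*N_gamma
Term 1: 42.1 * 35.5 = 1494.55
Term 2: 19.1 * 1.5 * 23.18 = 664.107
Term 3: 0.5 * 19.1 * 2.3 * 30.22 = 663.7823
qu = 1494.55 + 664.107 + 663.7823
qu = 2822.44 kPa


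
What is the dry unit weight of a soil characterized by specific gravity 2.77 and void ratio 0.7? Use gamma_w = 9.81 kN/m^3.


Using gamma_d = Gs * gamma_w / (1 + e)
gamma_d = 2.77 * 9.81 / (1 + 0.7)
gamma_d = 2.77 * 9.81 / 1.7
gamma_d = 15.985 kN/m^3


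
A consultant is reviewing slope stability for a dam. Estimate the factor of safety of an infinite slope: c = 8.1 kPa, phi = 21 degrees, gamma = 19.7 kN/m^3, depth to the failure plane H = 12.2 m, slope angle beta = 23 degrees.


Using Fs = c / (gamma*H*sin(beta)*cos(beta)) + tan(phi)/tan(beta)
Cohesion contribution = 8.1 / (19.7*12.2*sin(23)*cos(23))
Cohesion contribution = 0.0937033
Friction contribution = tan(21)/tan(23) = 0.904327
Fs = 0.0937033 + 0.904327
Fs = 0.998


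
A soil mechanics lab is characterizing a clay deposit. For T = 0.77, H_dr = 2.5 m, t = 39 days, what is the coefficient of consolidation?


Using cv = T * H_dr^2 / t
H_dr^2 = 2.5^2 = 6.25
cv = 0.77 * 6.25 / 39
cv = 0.1234 m^2/day


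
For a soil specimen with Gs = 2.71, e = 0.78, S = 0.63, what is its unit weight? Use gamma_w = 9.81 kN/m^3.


Result: 17.644 kN/m^3

Derivation:
Using gamma = gamma_w * (Gs + S*e) / (1 + e)
Numerator: Gs + S*e = 2.71 + 0.63*0.78 = 3.2014
Denominator: 1 + e = 1 + 0.78 = 1.78
gamma = 9.81 * 3.2014 / 1.78
gamma = 17.644 kN/m^3


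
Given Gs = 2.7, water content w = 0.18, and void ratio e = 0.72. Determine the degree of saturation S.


Result: 0.675

Derivation:
Using S = Gs * w / e
S = 2.7 * 0.18 / 0.72
S = 0.675


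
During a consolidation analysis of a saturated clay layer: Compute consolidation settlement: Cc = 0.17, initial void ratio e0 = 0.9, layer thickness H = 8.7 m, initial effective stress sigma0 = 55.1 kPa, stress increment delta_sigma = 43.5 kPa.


Using Sc = Cc * H / (1 + e0) * log10((sigma0 + delta_sigma) / sigma0)
Stress ratio = (55.1 + 43.5) / 55.1 = 1.78947
log10(1.78947) = 0.252725
Cc * H / (1 + e0) = 0.17 * 8.7 / (1 + 0.9) = 0.778421
Sc = 0.778421 * 0.252725
Sc = 0.1967 m


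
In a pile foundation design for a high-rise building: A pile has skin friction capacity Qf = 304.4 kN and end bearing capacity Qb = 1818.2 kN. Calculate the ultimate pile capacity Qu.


Using Qu = Qf + Qb
Qu = 304.4 + 1818.2
Qu = 2122.6 kN


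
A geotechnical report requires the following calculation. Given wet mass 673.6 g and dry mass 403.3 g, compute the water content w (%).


Using w = (m_wet - m_dry) / m_dry * 100
m_wet - m_dry = 673.6 - 403.3 = 270.3 g
w = 270.3 / 403.3 * 100
w = 67.02 %


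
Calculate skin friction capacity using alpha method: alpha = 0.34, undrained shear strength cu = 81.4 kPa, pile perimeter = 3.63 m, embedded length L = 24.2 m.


Using Qs = alpha * cu * perimeter * L
Qs = 0.34 * 81.4 * 3.63 * 24.2
Qs = 2431.23 kN


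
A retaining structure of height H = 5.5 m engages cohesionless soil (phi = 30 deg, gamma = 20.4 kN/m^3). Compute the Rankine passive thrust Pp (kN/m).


Compute passive earth pressure coefficient:
Kp = tan^2(45 + phi/2) = tan^2(60.0) = 3
Compute passive force:
Pp = 0.5 * Kp * gamma * H^2
Pp = 0.5 * 3 * 20.4 * 5.5^2
Pp = 925.65 kN/m


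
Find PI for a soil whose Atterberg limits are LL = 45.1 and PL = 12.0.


Using PI = LL - PL
PI = 45.1 - 12.0
PI = 33.1


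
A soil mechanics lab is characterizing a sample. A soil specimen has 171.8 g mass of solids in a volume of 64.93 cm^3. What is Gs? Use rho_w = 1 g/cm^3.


Using Gs = m_s / (V_s * rho_w)
Since rho_w = 1 g/cm^3:
Gs = 171.8 / 64.93
Gs = 2.646


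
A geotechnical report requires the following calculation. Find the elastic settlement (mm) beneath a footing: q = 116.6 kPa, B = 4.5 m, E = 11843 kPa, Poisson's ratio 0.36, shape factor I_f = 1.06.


Using Se = q * B * (1 - nu^2) * I_f / E
1 - nu^2 = 1 - 0.36^2 = 0.8704
Se = 116.6 * 4.5 * 0.8704 * 1.06 / 11843
Se = 0.040877 m
Convert to mm: Se = 0.040877 * 1000 = 40.877 mm


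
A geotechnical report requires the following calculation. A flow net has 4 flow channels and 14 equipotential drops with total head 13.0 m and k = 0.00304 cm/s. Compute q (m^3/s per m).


Convert k to m/s for unit consistency with H:
k = 0.00304 cm/s = 0.00304 / 100 m/s = 3.04e-05 m/s
Using q = k * H * Nf / Nd
Nf / Nd = 4 / 14 = 0.2857
q = 3.04e-05 * 13.0 * 0.2857
q = 0.0001129 m^3/s per m


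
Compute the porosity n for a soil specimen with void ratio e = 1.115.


Using the relation n = e / (1 + e)
n = 1.115 / (1 + 1.115)
n = 1.115 / 2.115
n = 0.5272


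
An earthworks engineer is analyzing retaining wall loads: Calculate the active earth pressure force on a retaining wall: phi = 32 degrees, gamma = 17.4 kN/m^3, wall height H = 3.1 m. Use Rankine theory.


Result: 25.69 kN/m

Derivation:
Compute active earth pressure coefficient:
Ka = tan^2(45 - phi/2) = tan^2(29.0) = 0.307259
Compute active force:
Pa = 0.5 * Ka * gamma * H^2
Pa = 0.5 * 0.307259 * 17.4 * 3.1^2
Pa = 25.69 kN/m


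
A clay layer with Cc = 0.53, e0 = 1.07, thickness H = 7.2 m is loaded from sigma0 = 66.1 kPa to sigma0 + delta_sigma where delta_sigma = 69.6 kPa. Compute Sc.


Using Sc = Cc * H / (1 + e0) * log10((sigma0 + delta_sigma) / sigma0)
Stress ratio = (66.1 + 69.6) / 66.1 = 2.05295
log10(2.05295) = 0.312378
Cc * H / (1 + e0) = 0.53 * 7.2 / (1 + 1.07) = 1.84348
Sc = 1.84348 * 0.312378
Sc = 0.5759 m


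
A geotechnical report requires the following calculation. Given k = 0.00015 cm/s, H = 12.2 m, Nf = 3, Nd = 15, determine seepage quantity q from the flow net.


Convert k to m/s for unit consistency with H:
k = 0.00015 cm/s = 0.00015 / 100 m/s = 1.5e-06 m/s
Using q = k * H * Nf / Nd
Nf / Nd = 3 / 15 = 0.2
q = 1.5e-06 * 12.2 * 0.2
q = 3.66e-06 m^3/s per m


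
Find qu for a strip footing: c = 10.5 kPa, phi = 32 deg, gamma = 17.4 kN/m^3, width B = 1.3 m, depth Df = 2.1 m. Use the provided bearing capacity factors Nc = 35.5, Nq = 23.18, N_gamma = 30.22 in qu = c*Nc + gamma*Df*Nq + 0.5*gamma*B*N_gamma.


Compute qu = c*Nc + gamma*Df*Nq + 0.5*gamma*B*N_gamma
Term 1: 10.5 * 35.5 = 372.75
Term 2: 17.4 * 2.1 * 23.18 = 846.9972
Term 3: 0.5 * 17.4 * 1.3 * 30.22 = 341.7882
qu = 372.75 + 846.9972 + 341.7882
qu = 1561.54 kPa


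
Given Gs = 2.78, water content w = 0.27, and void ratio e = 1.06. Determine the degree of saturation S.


Using S = Gs * w / e
S = 2.78 * 0.27 / 1.06
S = 0.7081


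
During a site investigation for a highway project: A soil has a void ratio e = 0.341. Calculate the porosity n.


Result: 0.2543

Derivation:
Using the relation n = e / (1 + e)
n = 0.341 / (1 + 0.341)
n = 0.341 / 1.341
n = 0.2543


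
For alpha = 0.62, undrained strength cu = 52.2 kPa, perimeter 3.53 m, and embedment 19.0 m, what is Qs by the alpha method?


Using Qs = alpha * cu * perimeter * L
Qs = 0.62 * 52.2 * 3.53 * 19.0
Qs = 2170.65 kN


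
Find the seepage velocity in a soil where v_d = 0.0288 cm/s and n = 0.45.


Result: 0.064 cm/s

Derivation:
Using v_s = v_d / n
v_s = 0.0288 / 0.45
v_s = 0.064 cm/s


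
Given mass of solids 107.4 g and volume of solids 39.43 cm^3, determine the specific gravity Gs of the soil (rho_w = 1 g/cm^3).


Using Gs = m_s / (V_s * rho_w)
Since rho_w = 1 g/cm^3:
Gs = 107.4 / 39.43
Gs = 2.724


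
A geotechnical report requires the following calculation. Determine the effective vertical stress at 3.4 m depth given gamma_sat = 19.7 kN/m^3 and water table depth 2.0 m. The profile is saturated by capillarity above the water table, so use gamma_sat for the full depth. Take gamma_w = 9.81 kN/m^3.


Total stress = gamma_sat * depth
sigma = 19.7 * 3.4 = 66.98 kPa
Pore water pressure u = gamma_w * (depth - d_wt)
u = 9.81 * (3.4 - 2.0) = 13.734 kPa
Effective stress = sigma - u
sigma' = 66.98 - 13.734 = 53.25 kPa


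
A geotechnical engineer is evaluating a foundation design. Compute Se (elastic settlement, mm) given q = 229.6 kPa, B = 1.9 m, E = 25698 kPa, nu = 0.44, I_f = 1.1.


Result: 15.058 mm

Derivation:
Using Se = q * B * (1 - nu^2) * I_f / E
1 - nu^2 = 1 - 0.44^2 = 0.8064
Se = 229.6 * 1.9 * 0.8064 * 1.1 / 25698
Se = 0.015058 m
Convert to mm: Se = 0.015058 * 1000 = 15.058 mm


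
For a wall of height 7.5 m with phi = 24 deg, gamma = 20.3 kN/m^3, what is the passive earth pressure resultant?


Compute passive earth pressure coefficient:
Kp = tan^2(45 + phi/2) = tan^2(57.0) = 2.371184
Compute passive force:
Pp = 0.5 * Kp * gamma * H^2
Pp = 0.5 * 2.371184 * 20.3 * 7.5^2
Pp = 1353.8 kN/m


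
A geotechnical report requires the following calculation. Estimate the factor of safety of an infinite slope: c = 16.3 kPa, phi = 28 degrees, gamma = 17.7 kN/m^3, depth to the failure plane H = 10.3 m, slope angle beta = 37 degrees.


Using Fs = c / (gamma*H*sin(beta)*cos(beta)) + tan(phi)/tan(beta)
Cohesion contribution = 16.3 / (17.7*10.3*sin(37)*cos(37))
Cohesion contribution = 0.186022
Friction contribution = tan(28)/tan(37) = 0.705602
Fs = 0.186022 + 0.705602
Fs = 0.892


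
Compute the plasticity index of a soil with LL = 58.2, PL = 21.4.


Result: 36.8

Derivation:
Using PI = LL - PL
PI = 58.2 - 21.4
PI = 36.8


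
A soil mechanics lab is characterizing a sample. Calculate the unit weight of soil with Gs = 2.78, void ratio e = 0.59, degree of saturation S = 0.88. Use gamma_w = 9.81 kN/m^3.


Using gamma = gamma_w * (Gs + S*e) / (1 + e)
Numerator: Gs + S*e = 2.78 + 0.88*0.59 = 3.2992
Denominator: 1 + e = 1 + 0.59 = 1.59
gamma = 9.81 * 3.2992 / 1.59
gamma = 20.355 kN/m^3


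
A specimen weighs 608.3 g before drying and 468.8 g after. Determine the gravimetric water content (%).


Using w = (m_wet - m_dry) / m_dry * 100
m_wet - m_dry = 608.3 - 468.8 = 139.5 g
w = 139.5 / 468.8 * 100
w = 29.76 %


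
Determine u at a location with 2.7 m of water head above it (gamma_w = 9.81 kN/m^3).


Using u = gamma_w * h_w
u = 9.81 * 2.7
u = 26.49 kPa


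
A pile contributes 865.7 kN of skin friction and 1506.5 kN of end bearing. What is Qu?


Using Qu = Qf + Qb
Qu = 865.7 + 1506.5
Qu = 2372.2 kN


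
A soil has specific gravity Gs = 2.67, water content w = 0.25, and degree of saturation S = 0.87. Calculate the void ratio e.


Result: 0.7672

Derivation:
Using the relation e = Gs * w / S
e = 2.67 * 0.25 / 0.87
e = 0.7672


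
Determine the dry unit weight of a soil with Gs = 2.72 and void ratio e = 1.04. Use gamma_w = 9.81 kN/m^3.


Using gamma_d = Gs * gamma_w / (1 + e)
gamma_d = 2.72 * 9.81 / (1 + 1.04)
gamma_d = 2.72 * 9.81 / 2.04
gamma_d = 13.08 kN/m^3


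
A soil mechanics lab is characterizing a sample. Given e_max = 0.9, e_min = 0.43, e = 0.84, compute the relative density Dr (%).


Result: 12.77 %

Derivation:
Using Dr = (e_max - e) / (e_max - e_min) * 100
e_max - e = 0.9 - 0.84 = 0.06
e_max - e_min = 0.9 - 0.43 = 0.47
Dr = 0.06 / 0.47 * 100
Dr = 12.77 %


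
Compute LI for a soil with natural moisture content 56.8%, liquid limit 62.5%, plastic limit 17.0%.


Result: 0.875

Derivation:
First compute the plasticity index:
PI = LL - PL = 62.5 - 17.0 = 45.5
Then compute the liquidity index:
LI = (w - PL) / PI
LI = (56.8 - 17.0) / 45.5
LI = 0.875


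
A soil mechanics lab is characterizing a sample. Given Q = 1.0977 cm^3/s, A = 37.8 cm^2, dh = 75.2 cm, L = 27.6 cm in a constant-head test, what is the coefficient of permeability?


Compute hydraulic gradient:
i = dh / L = 75.2 / 27.6 = 2.72464
Then apply Darcy's law:
k = Q / (A * i)
k = 1.0977 / (37.8 * 2.72464)
k = 1.0977 / 102.991
k = 0.010658 cm/s


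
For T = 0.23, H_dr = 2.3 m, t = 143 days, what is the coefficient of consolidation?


Using cv = T * H_dr^2 / t
H_dr^2 = 2.3^2 = 5.29
cv = 0.23 * 5.29 / 143
cv = 0.00851 m^2/day


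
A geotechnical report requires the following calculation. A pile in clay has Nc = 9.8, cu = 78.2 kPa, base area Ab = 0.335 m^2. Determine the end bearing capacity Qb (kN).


Result: 256.73 kN

Derivation:
Using Qb = Nc * cu * Ab
Qb = 9.8 * 78.2 * 0.335
Qb = 256.73 kN


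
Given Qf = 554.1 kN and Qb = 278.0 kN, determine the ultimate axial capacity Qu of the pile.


Using Qu = Qf + Qb
Qu = 554.1 + 278.0
Qu = 832.1 kN


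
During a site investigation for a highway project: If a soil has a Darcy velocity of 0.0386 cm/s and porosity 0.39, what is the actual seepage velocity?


Using v_s = v_d / n
v_s = 0.0386 / 0.39
v_s = 0.09897 cm/s


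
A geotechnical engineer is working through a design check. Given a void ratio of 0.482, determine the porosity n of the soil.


Using the relation n = e / (1 + e)
n = 0.482 / (1 + 0.482)
n = 0.482 / 1.482
n = 0.3252


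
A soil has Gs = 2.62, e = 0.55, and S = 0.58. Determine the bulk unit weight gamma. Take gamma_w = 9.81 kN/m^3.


Using gamma = gamma_w * (Gs + S*e) / (1 + e)
Numerator: Gs + S*e = 2.62 + 0.58*0.55 = 2.939
Denominator: 1 + e = 1 + 0.55 = 1.55
gamma = 9.81 * 2.939 / 1.55
gamma = 18.601 kN/m^3


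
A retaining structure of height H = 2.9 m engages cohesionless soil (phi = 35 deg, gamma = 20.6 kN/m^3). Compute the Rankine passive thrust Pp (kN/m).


Compute passive earth pressure coefficient:
Kp = tan^2(45 + phi/2) = tan^2(62.5) = 3.690172
Compute passive force:
Pp = 0.5 * Kp * gamma * H^2
Pp = 0.5 * 3.690172 * 20.6 * 2.9^2
Pp = 319.65 kN/m


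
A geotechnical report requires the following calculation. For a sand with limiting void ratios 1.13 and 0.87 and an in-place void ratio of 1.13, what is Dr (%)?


Result: 0.0 %

Derivation:
Using Dr = (e_max - e) / (e_max - e_min) * 100
e_max - e = 1.13 - 1.13 = 0.0
e_max - e_min = 1.13 - 0.87 = 0.26
Dr = 0.0 / 0.26 * 100
Dr = 0.0 %


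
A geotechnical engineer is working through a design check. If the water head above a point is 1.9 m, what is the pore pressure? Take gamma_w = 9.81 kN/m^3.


Using u = gamma_w * h_w
u = 9.81 * 1.9
u = 18.64 kPa


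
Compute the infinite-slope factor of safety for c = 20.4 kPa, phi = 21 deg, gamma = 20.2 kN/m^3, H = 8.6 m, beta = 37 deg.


Using Fs = c / (gamma*H*sin(beta)*cos(beta)) + tan(phi)/tan(beta)
Cohesion contribution = 20.4 / (20.2*8.6*sin(37)*cos(37))
Cohesion contribution = 0.244325
Friction contribution = tan(21)/tan(37) = 0.509405
Fs = 0.244325 + 0.509405
Fs = 0.754


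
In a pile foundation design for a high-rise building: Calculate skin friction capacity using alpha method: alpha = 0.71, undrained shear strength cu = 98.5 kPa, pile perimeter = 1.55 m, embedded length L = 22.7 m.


Result: 2460.66 kN

Derivation:
Using Qs = alpha * cu * perimeter * L
Qs = 0.71 * 98.5 * 1.55 * 22.7
Qs = 2460.66 kN


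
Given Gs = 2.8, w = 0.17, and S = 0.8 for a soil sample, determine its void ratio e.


Result: 0.595

Derivation:
Using the relation e = Gs * w / S
e = 2.8 * 0.17 / 0.8
e = 0.595


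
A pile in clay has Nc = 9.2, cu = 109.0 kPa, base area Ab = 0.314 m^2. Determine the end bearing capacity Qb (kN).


Using Qb = Nc * cu * Ab
Qb = 9.2 * 109.0 * 0.314
Qb = 314.88 kN


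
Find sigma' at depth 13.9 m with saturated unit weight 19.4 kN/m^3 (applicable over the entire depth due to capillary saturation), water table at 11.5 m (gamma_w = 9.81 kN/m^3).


Total stress = gamma_sat * depth
sigma = 19.4 * 13.9 = 269.66 kPa
Pore water pressure u = gamma_w * (depth - d_wt)
u = 9.81 * (13.9 - 11.5) = 23.544 kPa
Effective stress = sigma - u
sigma' = 269.66 - 23.544 = 246.12 kPa


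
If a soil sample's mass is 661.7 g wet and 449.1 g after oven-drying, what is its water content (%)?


Result: 47.34 %

Derivation:
Using w = (m_wet - m_dry) / m_dry * 100
m_wet - m_dry = 661.7 - 449.1 = 212.6 g
w = 212.6 / 449.1 * 100
w = 47.34 %


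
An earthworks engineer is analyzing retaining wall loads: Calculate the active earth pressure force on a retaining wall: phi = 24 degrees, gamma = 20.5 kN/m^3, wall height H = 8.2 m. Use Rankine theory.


Compute active earth pressure coefficient:
Ka = tan^2(45 - phi/2) = tan^2(33.0) = 0.42173
Compute active force:
Pa = 0.5 * Ka * gamma * H^2
Pa = 0.5 * 0.42173 * 20.5 * 8.2^2
Pa = 290.66 kN/m


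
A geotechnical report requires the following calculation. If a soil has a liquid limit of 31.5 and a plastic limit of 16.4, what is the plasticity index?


Using PI = LL - PL
PI = 31.5 - 16.4
PI = 15.1


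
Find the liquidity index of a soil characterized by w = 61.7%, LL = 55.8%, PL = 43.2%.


Result: 1.468

Derivation:
First compute the plasticity index:
PI = LL - PL = 55.8 - 43.2 = 12.6
Then compute the liquidity index:
LI = (w - PL) / PI
LI = (61.7 - 43.2) / 12.6
LI = 1.468


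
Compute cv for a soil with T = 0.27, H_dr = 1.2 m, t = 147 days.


Result: 0.00264 m^2/day

Derivation:
Using cv = T * H_dr^2 / t
H_dr^2 = 1.2^2 = 1.44
cv = 0.27 * 1.44 / 147
cv = 0.00264 m^2/day


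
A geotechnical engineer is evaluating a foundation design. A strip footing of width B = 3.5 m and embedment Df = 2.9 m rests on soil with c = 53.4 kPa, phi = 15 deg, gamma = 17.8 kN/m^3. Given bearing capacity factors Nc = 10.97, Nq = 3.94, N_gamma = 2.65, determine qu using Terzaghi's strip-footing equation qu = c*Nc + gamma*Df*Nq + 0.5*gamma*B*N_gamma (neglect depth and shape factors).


Compute qu = c*Nc + gamma*Df*Nq + 0.5*gamma*B*N_gamma
Term 1: 53.4 * 10.97 = 585.798
Term 2: 17.8 * 2.9 * 3.94 = 203.3828
Term 3: 0.5 * 17.8 * 3.5 * 2.65 = 82.5475
qu = 585.798 + 203.3828 + 82.5475
qu = 871.73 kPa


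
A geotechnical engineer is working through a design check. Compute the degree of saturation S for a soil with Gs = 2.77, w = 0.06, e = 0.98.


Using S = Gs * w / e
S = 2.77 * 0.06 / 0.98
S = 0.1696


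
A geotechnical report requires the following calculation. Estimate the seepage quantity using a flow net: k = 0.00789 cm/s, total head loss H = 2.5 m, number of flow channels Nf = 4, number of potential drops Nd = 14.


Convert k to m/s for unit consistency with H:
k = 0.00789 cm/s = 0.00789 / 100 m/s = 7.89e-05 m/s
Using q = k * H * Nf / Nd
Nf / Nd = 4 / 14 = 0.2857
q = 7.89e-05 * 2.5 * 0.2857
q = 5.636e-05 m^3/s per m


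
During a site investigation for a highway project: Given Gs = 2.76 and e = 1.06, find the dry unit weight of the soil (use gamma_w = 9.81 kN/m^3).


Using gamma_d = Gs * gamma_w / (1 + e)
gamma_d = 2.76 * 9.81 / (1 + 1.06)
gamma_d = 2.76 * 9.81 / 2.06
gamma_d = 13.143 kN/m^3


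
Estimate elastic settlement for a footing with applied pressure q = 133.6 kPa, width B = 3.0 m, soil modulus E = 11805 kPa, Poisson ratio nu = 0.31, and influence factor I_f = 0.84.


Using Se = q * B * (1 - nu^2) * I_f / E
1 - nu^2 = 1 - 0.31^2 = 0.9039
Se = 133.6 * 3.0 * 0.9039 * 0.84 / 11805
Se = 0.025779 m
Convert to mm: Se = 0.025779 * 1000 = 25.779 mm


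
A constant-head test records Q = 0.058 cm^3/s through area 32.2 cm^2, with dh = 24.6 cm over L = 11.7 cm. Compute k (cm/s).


Compute hydraulic gradient:
i = dh / L = 24.6 / 11.7 = 2.10256
Then apply Darcy's law:
k = Q / (A * i)
k = 0.058 / (32.2 * 2.10256)
k = 0.058 / 67.7026
k = 0.000857 cm/s


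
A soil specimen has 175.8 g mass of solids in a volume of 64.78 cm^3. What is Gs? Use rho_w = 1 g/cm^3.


Using Gs = m_s / (V_s * rho_w)
Since rho_w = 1 g/cm^3:
Gs = 175.8 / 64.78
Gs = 2.714


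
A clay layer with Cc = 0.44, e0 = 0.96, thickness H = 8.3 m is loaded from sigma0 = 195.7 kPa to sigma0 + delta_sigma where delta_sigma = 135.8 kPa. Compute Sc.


Using Sc = Cc * H / (1 + e0) * log10((sigma0 + delta_sigma) / sigma0)
Stress ratio = (195.7 + 135.8) / 195.7 = 1.69392
log10(1.69392) = 0.228893
Cc * H / (1 + e0) = 0.44 * 8.3 / (1 + 0.96) = 1.86327
Sc = 1.86327 * 0.228893
Sc = 0.4265 m


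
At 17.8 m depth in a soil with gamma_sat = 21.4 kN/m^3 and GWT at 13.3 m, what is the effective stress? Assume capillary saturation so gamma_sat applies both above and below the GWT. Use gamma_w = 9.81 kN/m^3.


Result: 336.78 kPa

Derivation:
Total stress = gamma_sat * depth
sigma = 21.4 * 17.8 = 380.92 kPa
Pore water pressure u = gamma_w * (depth - d_wt)
u = 9.81 * (17.8 - 13.3) = 44.145 kPa
Effective stress = sigma - u
sigma' = 380.92 - 44.145 = 336.78 kPa


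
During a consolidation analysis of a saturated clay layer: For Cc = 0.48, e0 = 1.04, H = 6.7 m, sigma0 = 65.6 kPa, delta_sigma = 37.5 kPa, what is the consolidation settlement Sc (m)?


Result: 0.3095 m

Derivation:
Using Sc = Cc * H / (1 + e0) * log10((sigma0 + delta_sigma) / sigma0)
Stress ratio = (65.6 + 37.5) / 65.6 = 1.57165
log10(1.57165) = 0.196355
Cc * H / (1 + e0) = 0.48 * 6.7 / (1 + 1.04) = 1.57647
Sc = 1.57647 * 0.196355
Sc = 0.3095 m


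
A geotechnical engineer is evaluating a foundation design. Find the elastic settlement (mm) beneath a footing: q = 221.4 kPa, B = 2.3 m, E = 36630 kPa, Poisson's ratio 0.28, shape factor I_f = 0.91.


Result: 11.659 mm

Derivation:
Using Se = q * B * (1 - nu^2) * I_f / E
1 - nu^2 = 1 - 0.28^2 = 0.9216
Se = 221.4 * 2.3 * 0.9216 * 0.91 / 36630
Se = 0.011659 m
Convert to mm: Se = 0.011659 * 1000 = 11.659 mm


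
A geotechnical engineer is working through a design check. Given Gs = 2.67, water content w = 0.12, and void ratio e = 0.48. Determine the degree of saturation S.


Result: 0.6675

Derivation:
Using S = Gs * w / e
S = 2.67 * 0.12 / 0.48
S = 0.6675


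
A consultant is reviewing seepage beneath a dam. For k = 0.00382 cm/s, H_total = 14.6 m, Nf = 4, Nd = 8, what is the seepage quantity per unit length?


Convert k to m/s for unit consistency with H:
k = 0.00382 cm/s = 0.00382 / 100 m/s = 3.82e-05 m/s
Using q = k * H * Nf / Nd
Nf / Nd = 4 / 8 = 0.5
q = 3.82e-05 * 14.6 * 0.5
q = 0.0002789 m^3/s per m


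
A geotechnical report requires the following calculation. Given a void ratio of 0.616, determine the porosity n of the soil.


Result: 0.3812

Derivation:
Using the relation n = e / (1 + e)
n = 0.616 / (1 + 0.616)
n = 0.616 / 1.616
n = 0.3812


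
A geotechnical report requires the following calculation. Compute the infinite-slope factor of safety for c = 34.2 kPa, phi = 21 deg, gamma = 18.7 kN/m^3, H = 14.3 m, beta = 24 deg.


Result: 1.206

Derivation:
Using Fs = c / (gamma*H*sin(beta)*cos(beta)) + tan(phi)/tan(beta)
Cohesion contribution = 34.2 / (18.7*14.3*sin(24)*cos(24))
Cohesion contribution = 0.344195
Friction contribution = tan(21)/tan(24) = 0.862173
Fs = 0.344195 + 0.862173
Fs = 1.206


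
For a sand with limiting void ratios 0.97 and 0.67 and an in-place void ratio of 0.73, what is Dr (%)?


Result: 80.0 %

Derivation:
Using Dr = (e_max - e) / (e_max - e_min) * 100
e_max - e = 0.97 - 0.73 = 0.24
e_max - e_min = 0.97 - 0.67 = 0.3
Dr = 0.24 / 0.3 * 100
Dr = 80.0 %


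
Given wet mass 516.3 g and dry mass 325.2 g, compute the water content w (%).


Using w = (m_wet - m_dry) / m_dry * 100
m_wet - m_dry = 516.3 - 325.2 = 191.1 g
w = 191.1 / 325.2 * 100
w = 58.76 %


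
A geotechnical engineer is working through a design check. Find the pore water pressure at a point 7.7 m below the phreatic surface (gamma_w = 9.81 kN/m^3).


Result: 75.54 kPa

Derivation:
Using u = gamma_w * h_w
u = 9.81 * 7.7
u = 75.54 kPa


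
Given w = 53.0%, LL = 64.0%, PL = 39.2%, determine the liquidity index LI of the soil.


Result: 0.556

Derivation:
First compute the plasticity index:
PI = LL - PL = 64.0 - 39.2 = 24.8
Then compute the liquidity index:
LI = (w - PL) / PI
LI = (53.0 - 39.2) / 24.8
LI = 0.556


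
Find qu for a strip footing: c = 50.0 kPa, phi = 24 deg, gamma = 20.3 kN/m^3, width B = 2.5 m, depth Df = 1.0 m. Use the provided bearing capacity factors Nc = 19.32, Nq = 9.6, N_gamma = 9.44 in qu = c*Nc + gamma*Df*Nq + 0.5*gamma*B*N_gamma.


Compute qu = c*Nc + gamma*Df*Nq + 0.5*gamma*B*N_gamma
Term 1: 50.0 * 19.32 = 966.0
Term 2: 20.3 * 1.0 * 9.6 = 194.88
Term 3: 0.5 * 20.3 * 2.5 * 9.44 = 239.54
qu = 966.0 + 194.88 + 239.54
qu = 1400.42 kPa


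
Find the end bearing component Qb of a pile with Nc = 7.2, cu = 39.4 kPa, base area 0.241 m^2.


Using Qb = Nc * cu * Ab
Qb = 7.2 * 39.4 * 0.241
Qb = 68.37 kN


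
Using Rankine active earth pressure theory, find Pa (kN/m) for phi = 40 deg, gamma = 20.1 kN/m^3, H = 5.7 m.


Result: 71.0 kN/m

Derivation:
Compute active earth pressure coefficient:
Ka = tan^2(45 - phi/2) = tan^2(25.0) = 0.217443
Compute active force:
Pa = 0.5 * Ka * gamma * H^2
Pa = 0.5 * 0.217443 * 20.1 * 5.7^2
Pa = 71.0 kN/m


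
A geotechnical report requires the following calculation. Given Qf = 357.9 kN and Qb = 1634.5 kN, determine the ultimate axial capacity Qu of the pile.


Using Qu = Qf + Qb
Qu = 357.9 + 1634.5
Qu = 1992.4 kN


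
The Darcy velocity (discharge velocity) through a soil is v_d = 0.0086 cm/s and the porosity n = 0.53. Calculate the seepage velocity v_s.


Result: 0.01623 cm/s

Derivation:
Using v_s = v_d / n
v_s = 0.0086 / 0.53
v_s = 0.01623 cm/s


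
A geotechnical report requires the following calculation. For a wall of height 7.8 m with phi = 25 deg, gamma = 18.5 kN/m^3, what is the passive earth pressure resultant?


Result: 1386.62 kN/m

Derivation:
Compute passive earth pressure coefficient:
Kp = tan^2(45 + phi/2) = tan^2(57.5) = 2.463913
Compute passive force:
Pp = 0.5 * Kp * gamma * H^2
Pp = 0.5 * 2.463913 * 18.5 * 7.8^2
Pp = 1386.62 kN/m


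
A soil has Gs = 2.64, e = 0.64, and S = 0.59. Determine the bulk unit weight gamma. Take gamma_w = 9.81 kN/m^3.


Result: 18.05 kN/m^3

Derivation:
Using gamma = gamma_w * (Gs + S*e) / (1 + e)
Numerator: Gs + S*e = 2.64 + 0.59*0.64 = 3.0176
Denominator: 1 + e = 1 + 0.64 = 1.64
gamma = 9.81 * 3.0176 / 1.64
gamma = 18.05 kN/m^3


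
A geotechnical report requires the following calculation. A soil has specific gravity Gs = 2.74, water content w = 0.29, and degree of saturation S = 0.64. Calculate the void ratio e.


Using the relation e = Gs * w / S
e = 2.74 * 0.29 / 0.64
e = 1.2416


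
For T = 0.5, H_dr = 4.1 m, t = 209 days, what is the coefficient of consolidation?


Using cv = T * H_dr^2 / t
H_dr^2 = 4.1^2 = 16.81
cv = 0.5 * 16.81 / 209
cv = 0.04022 m^2/day


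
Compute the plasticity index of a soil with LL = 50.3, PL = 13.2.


Using PI = LL - PL
PI = 50.3 - 13.2
PI = 37.1


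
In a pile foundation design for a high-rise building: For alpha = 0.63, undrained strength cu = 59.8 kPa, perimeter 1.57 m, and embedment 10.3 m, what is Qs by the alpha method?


Using Qs = alpha * cu * perimeter * L
Qs = 0.63 * 59.8 * 1.57 * 10.3
Qs = 609.23 kN


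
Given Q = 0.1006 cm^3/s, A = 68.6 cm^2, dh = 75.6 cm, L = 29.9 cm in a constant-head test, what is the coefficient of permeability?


Compute hydraulic gradient:
i = dh / L = 75.6 / 29.9 = 2.52843
Then apply Darcy's law:
k = Q / (A * i)
k = 0.1006 / (68.6 * 2.52843)
k = 0.1006 / 173.45
k = 0.00058 cm/s


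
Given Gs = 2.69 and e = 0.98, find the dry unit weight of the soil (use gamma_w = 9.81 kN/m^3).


Result: 13.328 kN/m^3

Derivation:
Using gamma_d = Gs * gamma_w / (1 + e)
gamma_d = 2.69 * 9.81 / (1 + 0.98)
gamma_d = 2.69 * 9.81 / 1.98
gamma_d = 13.328 kN/m^3


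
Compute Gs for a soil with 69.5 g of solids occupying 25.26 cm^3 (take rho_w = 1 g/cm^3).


Using Gs = m_s / (V_s * rho_w)
Since rho_w = 1 g/cm^3:
Gs = 69.5 / 25.26
Gs = 2.751


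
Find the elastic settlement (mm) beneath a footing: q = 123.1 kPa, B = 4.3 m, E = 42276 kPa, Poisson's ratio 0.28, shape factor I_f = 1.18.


Using Se = q * B * (1 - nu^2) * I_f / E
1 - nu^2 = 1 - 0.28^2 = 0.9216
Se = 123.1 * 4.3 * 0.9216 * 1.18 / 42276
Se = 0.013616 m
Convert to mm: Se = 0.013616 * 1000 = 13.616 mm


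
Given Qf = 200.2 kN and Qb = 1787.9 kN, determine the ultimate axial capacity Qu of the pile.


Using Qu = Qf + Qb
Qu = 200.2 + 1787.9
Qu = 1988.1 kN


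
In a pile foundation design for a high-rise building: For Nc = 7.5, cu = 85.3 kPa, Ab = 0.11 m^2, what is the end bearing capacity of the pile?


Result: 70.37 kN

Derivation:
Using Qb = Nc * cu * Ab
Qb = 7.5 * 85.3 * 0.11
Qb = 70.37 kN


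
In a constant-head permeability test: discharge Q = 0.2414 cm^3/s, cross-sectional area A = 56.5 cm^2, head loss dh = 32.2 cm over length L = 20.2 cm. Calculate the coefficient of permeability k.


Compute hydraulic gradient:
i = dh / L = 32.2 / 20.2 = 1.59406
Then apply Darcy's law:
k = Q / (A * i)
k = 0.2414 / (56.5 * 1.59406)
k = 0.2414 / 90.0644
k = 0.00268 cm/s


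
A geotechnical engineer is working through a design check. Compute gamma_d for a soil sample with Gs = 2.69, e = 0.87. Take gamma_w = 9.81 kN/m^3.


Using gamma_d = Gs * gamma_w / (1 + e)
gamma_d = 2.69 * 9.81 / (1 + 0.87)
gamma_d = 2.69 * 9.81 / 1.87
gamma_d = 14.112 kN/m^3


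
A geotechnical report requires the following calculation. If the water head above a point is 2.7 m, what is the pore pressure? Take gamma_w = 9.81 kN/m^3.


Result: 26.49 kPa

Derivation:
Using u = gamma_w * h_w
u = 9.81 * 2.7
u = 26.49 kPa


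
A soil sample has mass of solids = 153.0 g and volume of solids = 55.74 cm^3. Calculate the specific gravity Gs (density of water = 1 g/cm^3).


Using Gs = m_s / (V_s * rho_w)
Since rho_w = 1 g/cm^3:
Gs = 153.0 / 55.74
Gs = 2.745


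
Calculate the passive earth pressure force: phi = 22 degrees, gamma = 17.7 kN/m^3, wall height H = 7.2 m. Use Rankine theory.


Result: 1008.4 kN/m

Derivation:
Compute passive earth pressure coefficient:
Kp = tan^2(45 + phi/2) = tan^2(56.0) = 2.197987
Compute passive force:
Pp = 0.5 * Kp * gamma * H^2
Pp = 0.5 * 2.197987 * 17.7 * 7.2^2
Pp = 1008.4 kN/m


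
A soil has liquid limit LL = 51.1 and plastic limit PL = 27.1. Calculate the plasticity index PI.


Result: 24.0

Derivation:
Using PI = LL - PL
PI = 51.1 - 27.1
PI = 24.0


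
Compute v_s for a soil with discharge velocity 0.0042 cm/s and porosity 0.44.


Using v_s = v_d / n
v_s = 0.0042 / 0.44
v_s = 0.00955 cm/s


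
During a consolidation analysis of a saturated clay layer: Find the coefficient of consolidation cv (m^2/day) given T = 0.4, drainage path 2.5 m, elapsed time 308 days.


Result: 0.00812 m^2/day

Derivation:
Using cv = T * H_dr^2 / t
H_dr^2 = 2.5^2 = 6.25
cv = 0.4 * 6.25 / 308
cv = 0.00812 m^2/day


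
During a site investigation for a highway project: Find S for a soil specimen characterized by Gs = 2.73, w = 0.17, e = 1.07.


Result: 0.4337

Derivation:
Using S = Gs * w / e
S = 2.73 * 0.17 / 1.07
S = 0.4337


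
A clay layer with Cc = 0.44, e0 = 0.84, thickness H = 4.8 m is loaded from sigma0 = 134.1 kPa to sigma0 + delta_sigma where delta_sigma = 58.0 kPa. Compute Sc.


Using Sc = Cc * H / (1 + e0) * log10((sigma0 + delta_sigma) / sigma0)
Stress ratio = (134.1 + 58.0) / 134.1 = 1.43251
log10(1.43251) = 0.156099
Cc * H / (1 + e0) = 0.44 * 4.8 / (1 + 0.84) = 1.14783
Sc = 1.14783 * 0.156099
Sc = 0.1792 m


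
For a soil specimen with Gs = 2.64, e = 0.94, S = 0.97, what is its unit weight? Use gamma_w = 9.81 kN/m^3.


Using gamma = gamma_w * (Gs + S*e) / (1 + e)
Numerator: Gs + S*e = 2.64 + 0.97*0.94 = 3.5518
Denominator: 1 + e = 1 + 0.94 = 1.94
gamma = 9.81 * 3.5518 / 1.94
gamma = 17.96 kN/m^3


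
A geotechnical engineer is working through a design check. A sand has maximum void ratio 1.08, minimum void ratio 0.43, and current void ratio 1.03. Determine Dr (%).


Using Dr = (e_max - e) / (e_max - e_min) * 100
e_max - e = 1.08 - 1.03 = 0.05
e_max - e_min = 1.08 - 0.43 = 0.65
Dr = 0.05 / 0.65 * 100
Dr = 7.69 %


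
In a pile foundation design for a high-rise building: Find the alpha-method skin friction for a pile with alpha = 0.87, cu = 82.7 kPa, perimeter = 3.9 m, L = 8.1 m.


Using Qs = alpha * cu * perimeter * L
Qs = 0.87 * 82.7 * 3.9 * 8.1
Qs = 2272.87 kN


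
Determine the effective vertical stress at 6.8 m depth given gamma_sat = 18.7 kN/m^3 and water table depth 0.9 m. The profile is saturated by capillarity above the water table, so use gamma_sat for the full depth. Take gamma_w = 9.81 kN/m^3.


Total stress = gamma_sat * depth
sigma = 18.7 * 6.8 = 127.16 kPa
Pore water pressure u = gamma_w * (depth - d_wt)
u = 9.81 * (6.8 - 0.9) = 57.879 kPa
Effective stress = sigma - u
sigma' = 127.16 - 57.879 = 69.28 kPa


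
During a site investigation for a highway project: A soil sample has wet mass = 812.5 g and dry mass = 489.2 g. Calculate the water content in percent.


Using w = (m_wet - m_dry) / m_dry * 100
m_wet - m_dry = 812.5 - 489.2 = 323.3 g
w = 323.3 / 489.2 * 100
w = 66.09 %


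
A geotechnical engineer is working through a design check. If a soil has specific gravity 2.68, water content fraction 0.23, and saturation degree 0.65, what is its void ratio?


Using the relation e = Gs * w / S
e = 2.68 * 0.23 / 0.65
e = 0.9483
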